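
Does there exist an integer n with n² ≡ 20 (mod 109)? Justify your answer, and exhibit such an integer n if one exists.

n = 67 works: 67² = 4489, and 4489 − 20 = 4469 = 41·109.

n = 67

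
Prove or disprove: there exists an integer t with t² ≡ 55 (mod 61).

There is no such integer.

61 is prime, so by Euler's criterion 55 is a square mod 61 iff 55^((61−1)/2) = 55^30 ≡ 1 (mod 61).
Repeated squaring mod 61: 55^2 = 3025 ≡ 36; 55^4 ≡ 36² = 1296 ≡ 15; 55^8 ≡ 15² = 225 ≡ 42; 55^16 ≡ 42² = 1764 ≡ 56.
Since 30 = 16 + 8 + 4 + 2, 55^30 ≡ 56 · 42 · 15 · 36; multiplying out mod 61: 56·42 = 2352 ≡ 34, then 34·15 = 510 ≡ 22, then 22·36 = 792 ≡ 60. Thus 55^30 ≡ 60 ≡ −1 (mod 61).
By Euler's criterion 55 is a quadratic non-residue mod 61: no t satisfies t² ≡ 55 (mod 61).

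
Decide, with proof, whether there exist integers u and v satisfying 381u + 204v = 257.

Both 381 and 204 are divisible by gcd(381, 204) = 3, hence so is any combination 381u + 204v.
But 257 = 3·85 + 2, so 3 ∤ 257.
Therefore 381u + 204v = 257 has no solution in integers.

No such integers exist.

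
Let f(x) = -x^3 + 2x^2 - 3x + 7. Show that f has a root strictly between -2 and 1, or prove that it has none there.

No such root exists.

Evaluate at the endpoints: f(-2) = 29, f(1) = 5 — same sign (positive).
The derivative f'(x) = -3x^2 + 4x - 3 is a quadratic with discriminant 4² − 4·(-3)·(-3) = -20 < 0; it never vanishes, so it is always negative (sign of the leading coefficient).
So f is strictly decreasing; between -2 and 1 its values lie between f(-2) = 29 and f(1) = 5, all positive. Therefore f has no root in (-2, 1).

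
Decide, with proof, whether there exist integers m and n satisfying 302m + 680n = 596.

m = 38, n = -16

Since gcd(302, 680) = 2 and 596 = 2·298, Bézout's identity guarantees a solution.
Dividing through by 2 reduces the equation to 151m + 340n = 298.
Run the Euclidean algorithm on 340 and 151: 340 = 2·151 + 38, 151 = 3·38 + 37, 38 = 1·37 + 1, 37 = 37·1 + 0.
Working back up the chain: 1 = 38 − 1·37 = 38 − (151 − 3·38) = −151 + 4·38 = −151 + 4·(340 − 2·151) = 4·340 − 9·151. So 151·(-9) + 340·4 = 1.
Times 298: 151·(-2682) + 340·1192 = 298, so (-2682, 1192) solves it.
Adding 8·340 to m and subtracting 8·151 from n gives the tidier solution (38, -16).
Indeed 302·38 + 680·(-16) = 11476 − 10880 = 596.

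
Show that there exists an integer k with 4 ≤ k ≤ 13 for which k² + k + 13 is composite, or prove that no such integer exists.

At k = 4: 4² + 4 + 13 = 33 = 3·11, which is composite.

k = 4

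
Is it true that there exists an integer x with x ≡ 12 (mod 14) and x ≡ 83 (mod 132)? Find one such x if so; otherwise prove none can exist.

Reduce both congruences modulo 2, which divides 14 and 132: they say x ≡ 12 (mod 2) and x ≡ 83 (mod 2).
However 12 ≡ 0 and 83 ≡ 1 (mod 2), and 0 ≠ 1.
Hence the system has no solution.

No such integer exists.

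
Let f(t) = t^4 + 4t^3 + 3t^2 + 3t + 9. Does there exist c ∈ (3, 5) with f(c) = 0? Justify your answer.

No such root exists.

The endpoint values f(3) = 234 and f(5) = 1224 are both positive. Claim: f(t) > 0 for every t in (3, 5).
Substitute t = 3 + u, where 0 < u < 2 on the interval. Expanding, f(3 + u) = u^4 + 16u^3 + 93u^2 + 237u + 234.
All 5 nonzero coefficients of this polynomial in u are positive; hence for u > 0 the value is a sum of positive terms (the constant 234 among them).
Therefore f(t) > 0 throughout (3, 5), and f has no zero there.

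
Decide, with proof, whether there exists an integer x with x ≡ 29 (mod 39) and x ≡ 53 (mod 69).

Here gcd(39, 69) = 3, and both 29 and 53 leave remainder 2 mod 3, so the system is consistent.
Write x = 29 + 39t. Then 39t ≡ 53 − 29 ≡ 24 (mod 69); dividing through by 3 gives 13t ≡ 8 (mod 23).
Since 13·16 = 208 = 9·23 + 1, the inverse of 13 mod 23 is 16.
Therefore t ≡ 16·8 = 128 ≡ 13 (mod 23).
Then x = 29 + 39·13 = 536.
Check: 536 mod 39 = 29, 536 mod 69 = 53. ✓

x = 536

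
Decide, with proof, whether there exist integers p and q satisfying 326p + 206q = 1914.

p = 52, q = -73

gcd(326, 206) = 2, and 2 divides 1914, so integer solutions exist.
Dividing through by 2 reduces the equation to 163p + 103q = 957.
Run the Euclidean algorithm on 163 and 103: 163 = 1·103 + 60, 103 = 1·60 + 43, 60 = 1·43 + 17, 43 = 2·17 + 9, 17 = 1·9 + 8, 9 = 1·8 + 1, 8 = 8·1 + 0.
Back-substituting, 1 = 9 − 1·8 = 9 − (17 − 1·9) = −17 + 2·9 = −17 + 2·(43 − 2·17) = 2·43 − 5·17 = 2·43 − 5·(60 − 1·43) = −5·60 + 7·43 = −5·60 + 7·(103 − 1·60) = 7·103 − 12·60 = 7·103 − 12·(163 − 1·103) = −12·163 + 19·103; that is, 163·(-12) + 103·19 = 1.
Times 957: 163·(-11484) + 103·18183 = 957, so (-11484, 18183) solves it.
Adding 112·103 to p and subtracting 112·163 from q gives the tidier solution (52, -73).
Indeed 326·52 + 206·(-73) = 16952 − 15038 = 1914.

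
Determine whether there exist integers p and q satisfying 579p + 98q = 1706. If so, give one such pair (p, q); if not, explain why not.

p = 50, q = -278

Since gcd(579, 98) = 1, every integer is an integer combination of 579 and 98.
Euclidean algorithm: 579 = 5·98 + 89, 98 = 1·89 + 9, 89 = 9·9 + 8, 9 = 1·8 + 1, 8 = 8·1 + 0.
Back-substituting, 1 = 9 − 1·8 = 9 − (89 − 9·9) = −89 + 10·9 = −89 + 10·(98 − 1·89) = 10·98 − 11·89 = 10·98 − 11·(579 − 5·98) = −11·579 + 65·98; that is, 579·(-11) + 98·65 = 1.
Scaling by 1706 gives the particular solution (p, q) = (-18766, 110890).
Adding 192·98 to p and subtracting 192·579 from q gives the tidier solution (50, -278).
Indeed 579·50 + 98·(-278) = 28950 − 27244 = 1706.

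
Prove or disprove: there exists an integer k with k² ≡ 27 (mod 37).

k = 8 works: 8² = 64, and 64 − 27 = 37 = 1·37.

k = 8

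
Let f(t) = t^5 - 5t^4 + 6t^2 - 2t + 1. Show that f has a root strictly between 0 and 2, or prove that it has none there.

f(0) = 1 and f(2) = -27, which have opposite signs.
As a polynomial, f is continuous on every closed interval.
By the Intermediate Value Theorem, f takes the value 0 somewhere in the open interval.

Such a root exists.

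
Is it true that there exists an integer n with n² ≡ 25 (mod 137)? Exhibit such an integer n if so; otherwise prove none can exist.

Take n = 5. Then 5² = 25, and since 0 ≤ 25 < 137 this is already reduced: 5² ≡ 25 (mod 137).

n = 5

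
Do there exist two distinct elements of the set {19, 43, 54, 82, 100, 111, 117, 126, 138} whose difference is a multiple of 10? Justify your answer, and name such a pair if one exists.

No, no such pair exists.

Reduce each element modulo 10: 19↦9, 43↦3, 54↦4, 82↦2, 100↦0, 111↦1, 117↦7, 126↦6, 138↦8.
No residue repeats among the 9 elements, so no pair has difference ≡ 0 (mod 10).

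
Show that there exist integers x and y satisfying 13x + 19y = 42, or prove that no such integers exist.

x = 12, y = -6

Since gcd(13, 19) = 1, every integer is an integer combination of 13 and 19.
Euclidean algorithm: 19 = 1·13 + 6, 13 = 2·6 + 1, 6 = 6·1 + 0.
Unwinding: 1 = 13 − 2·6 = 13 − 2·(19 − 1·13) = −2·19 + 3·13, i.e. 13·3 + 19·(-2) = 1.
Multiplying through by 42: x = 3·42 = 126, y = (-2)·42 = -84 is a solution.
Subtracting 6·19 from x and adding 6·13 to y gives the tidier solution (12, -6).
Indeed 13·12 + 19·(-6) = 156 − 114 = 42.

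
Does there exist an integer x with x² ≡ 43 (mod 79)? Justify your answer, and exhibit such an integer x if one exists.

There is no such integer.

79 is prime, so by Euler's criterion 43 is a square mod 79 iff 43^((79−1)/2) = 43^39 ≡ 1 (mod 79).
Squaring successively (mod 79): 43^2 = 1849 ≡ 32; 43^4 ≡ 32² = 1024 ≡ 76; 43^8 ≡ 76² = 5776 ≡ 9; 43^16 ≡ 9² = 81 ≡ 2; 43^32 ≡ 2² = 4 ≡ 4.
Since 39 = 32 + 4 + 2 + 1, 43^39 ≡ 4 · 76 · 32 · 43; multiplying out mod 79: 4·76 = 304 ≡ 67, then 67·32 = 2144 ≡ 11, then 11·43 = 473 ≡ 78. Thus 43^39 ≡ 78 ≡ −1 (mod 79).
By Euler's criterion 43 is a quadratic non-residue mod 79: no x satisfies x² ≡ 43 (mod 79).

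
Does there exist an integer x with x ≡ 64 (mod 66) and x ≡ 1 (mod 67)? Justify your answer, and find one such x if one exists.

The moduli 66 and 67 are coprime, so by the Chinese Remainder Theorem a unique solution modulo 4422 exists.
Any solution of the first congruence is x = 64 + 66t; substituting into the second, 66t ≡ 1 − 64 ≡ 4 (mod 67).
Invert 66 mod 67 by the Euclidean algorithm: 67 = 1·66 + 1, 66 = 66·1 + 0; back-substituting, 1 = 67 − 1·66. Hence 66·(-1) ≡ 1, so 66⁻¹ ≡ -1 ≡ 66 (mod 67).
Multiplying by 66: t ≡ 66·4 = 264 ≡ 63 (mod 67).
With t = 63: x = 64 + 66·63 = 4222.
Check: 4222 mod 66 = 64, 4222 mod 67 = 1. ✓

x = 4222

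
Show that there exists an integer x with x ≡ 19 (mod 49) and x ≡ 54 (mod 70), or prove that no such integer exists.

x = 264

Here gcd(49, 70) = 7, and both 19 and 54 leave remainder 5 mod 7, so the system is consistent.
Step through x = 19, 19 + 49, 19 + 2·49, …: the values 19, 68, 117, 166, 215, 264 reduce mod 70 to 19, 68, 47, 26, 5, 54. The value 264 hits 54.
Indeed 264 ≡ 19 (mod 49) and 264 ≡ 54 (mod 70).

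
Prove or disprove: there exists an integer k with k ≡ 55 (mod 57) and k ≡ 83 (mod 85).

The moduli 57 and 85 are coprime, so by the Chinese Remainder Theorem a unique solution modulo 4845 exists.
Any solution of the first congruence is k = 55 + 57t; substituting into the second, 57t ≡ 83 − 55 ≡ 28 (mod 85).
Since 57·3 = 171 = 2·85 + 1, the inverse of 57 mod 85 is 3.
Multiplying by 3: t ≡ 3·28 = 84 (mod 85).
Taking t = 84 gives k = 55 + 57·84 = 4843.
Check: 4843 mod 57 = 55, 4843 mod 85 = 83. ✓

k = 4843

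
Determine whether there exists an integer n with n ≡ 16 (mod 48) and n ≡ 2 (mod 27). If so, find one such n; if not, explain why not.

No, no such integer exists.

Reduce both congruences modulo 3, which divides 48 and 27: they say n ≡ 16 (mod 3) and n ≡ 2 (mod 3).
However 16 ≡ 1 and 2 ≡ 2 (mod 3), and 1 ≠ 2.
Hence the system has no solution.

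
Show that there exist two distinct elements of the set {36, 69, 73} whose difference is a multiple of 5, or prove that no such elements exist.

No, no such pair exists.

Residues mod 5: 36↦1, 69↦4, 73↦3.
All 3 residues are distinct, so no two elements differ by a multiple of 5.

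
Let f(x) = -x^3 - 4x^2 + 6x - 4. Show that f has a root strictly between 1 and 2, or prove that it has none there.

The endpoint values f(1) = -3 and f(2) = -16 are both negative. Claim: f(x) < 0 for every x in (1, 2).
Substitute x = 1 + u, where 0 < u < 1 on the interval. Expanding, f(1 + u) = -u^3 - 7u^2 - 5u - 3.
All 4 nonzero coefficients of this polynomial in u are negative; hence for u > 0 the value is a sum of negative terms (the constant -3 among them).
So f is strictly negative on (1, 2); no root exists in the interval.

f has no root in that interval.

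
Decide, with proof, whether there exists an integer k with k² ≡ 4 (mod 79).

k = 77 works: 77² = 5929, and 5929 − 4 = 5925 = 75·79.

k = 77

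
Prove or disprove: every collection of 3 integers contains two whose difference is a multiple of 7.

No; for instance {20, 21, 22} is a counterexample.

Consider the 3 integers 20, 21, 22. They lie in distinct residue classes modulo 7, since 3 ≤ 7.
The differences between them range over 1, …, 2, none of which is divisible by 7.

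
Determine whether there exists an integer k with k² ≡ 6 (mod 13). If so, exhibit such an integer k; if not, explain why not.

There is no such integer.

Since (13 − k)² ≡ k² (mod 13), it suffices to square k = 0, 1, …, 6: the residues are 0, 1, 4, 9, 3, 12, 10.
The set of squares mod 13 is therefore {0, 1, 3, 4, 9, 10, 12}, which does not contain 6.
Hence no integer k has k² ≡ 6 (mod 13).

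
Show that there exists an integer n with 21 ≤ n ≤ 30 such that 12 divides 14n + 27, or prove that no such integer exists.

No such integer n in that range exists.

At n = 21, 14·21 + 27 = 321 ≡ 9 (mod 12), and each step in n adds 14 ≡ 2 (mod 12), giving residues 9, 11, 1, 3, 5, 7, 9, 11, 1, 3 for n = 21, 22, …, 30.
None is 0, so 12 never divides 14n + 27 on this range.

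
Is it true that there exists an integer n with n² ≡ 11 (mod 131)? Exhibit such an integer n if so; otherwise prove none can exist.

n = 50

n = 50 works: 50² = 2500, and 2500 − 11 = 2489 = 19·131.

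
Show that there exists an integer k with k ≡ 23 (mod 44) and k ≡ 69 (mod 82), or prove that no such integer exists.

k = 1299

gcd(44, 82) = 2. A simultaneous solution exists iff 23 ≡ 69 (mod 2); here 23 mod 2 = 1 = 69 mod 2, so it does.
Write k = 23 + 44t. Then 44t ≡ 69 − 23 ≡ 46 (mod 82); dividing through by 2 gives 22t ≡ 23 (mod 41).
Invert 22 mod 41 by the Euclidean algorithm: 41 = 1·22 + 19, 22 = 1·19 + 3, 19 = 6·3 + 1, 3 = 3·1 + 0; back-substituting, 1 = 19 − 6·3 = 19 − 6·(22 − 1·19) = −6·22 + 7·19 = −6·22 + 7·(41 − 1·22) = 7·41 − 13·22. Hence 22·(-13) ≡ 1, so 22⁻¹ ≡ -13 ≡ 28 (mod 41).
Multiplying by 28: t ≡ 28·23 = 644 ≡ 29 (mod 41).
Then k = 23 + 44·29 = 1299.
Verify: 1299 = 29·44 + 23 and 1299 = 15·82 + 69. ✓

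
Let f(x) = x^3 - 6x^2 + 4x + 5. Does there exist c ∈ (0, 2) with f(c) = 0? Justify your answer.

f(0) = 5 and f(2) = -3, which have opposite signs.
f is continuous everywhere (it is a polynomial), in particular on [0, 2].
So by the Intermediate Value Theorem there is a c strictly between 0 and 2 with f(c) = 0.

Yes, f has a root in the interval.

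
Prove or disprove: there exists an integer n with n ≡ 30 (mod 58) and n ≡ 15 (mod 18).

No such integer exists.

Reduce both congruences modulo 2, which divides 58 and 18: they say n ≡ 30 (mod 2) and n ≡ 15 (mod 2).
But 30 mod 2 = 0 while 15 mod 2 = 1, a contradiction.
Therefore no such n exists.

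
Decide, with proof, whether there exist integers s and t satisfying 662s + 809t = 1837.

s = 791, t = -645

662 and 809 are coprime, so 662s + 809t ranges over all of ℤ.
Euclidean algorithm: 809 = 1·662 + 147, 662 = 4·147 + 74, 147 = 1·74 + 73, 74 = 1·73 + 1, 73 = 73·1 + 0.
Back-substituting, 1 = 74 − 1·73 = 74 − (147 − 1·74) = −147 + 2·74 = −147 + 2·(662 − 4·147) = 2·662 − 9·147 = 2·662 − 9·(809 − 1·662) = −9·809 + 11·662; that is, 662·11 + 809·(-9) = 1.
Scaling by 1837 gives the particular solution (s, t) = (20207, -16533).
The general solution is s = 20207 + 809k, t = -16533 − 662k; taking k = -24 gives the smaller pair s = 791, t = -645.
Indeed 662·791 + 809·(-645) = 523642 − 521805 = 1837.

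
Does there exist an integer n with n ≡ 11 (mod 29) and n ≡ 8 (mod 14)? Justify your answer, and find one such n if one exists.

The moduli 29 and 14 are coprime, so by the Chinese Remainder Theorem a unique solution modulo 406 exists.
Write n = 11 + 29t and require 11 + 29t ≡ 8 (mod 14), i.e. 29t ≡ 11 (mod 14).
29 ≡ 1 (mod 14), so this reads 1t ≡ 11 (mod 14). So t ≡ 11 (mod 14).
Taking t = 11 gives n = 11 + 29·11 = 330.
Verify: 330 = 11·29 + 11 and 330 = 23·14 + 8. ✓

n = 330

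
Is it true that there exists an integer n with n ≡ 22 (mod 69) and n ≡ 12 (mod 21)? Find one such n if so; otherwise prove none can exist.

Reduce both congruences modulo 3, which divides 69 and 21: they say n ≡ 22 (mod 3) and n ≡ 12 (mod 3).
But 22 mod 3 = 1 while 12 mod 3 = 0, a contradiction.
Hence the system has no solution.

There is no such integer.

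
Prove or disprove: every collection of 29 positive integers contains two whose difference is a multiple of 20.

Each integer lies in one of the 20 residue classes modulo 20.
Since 29 > 20, two of the 29 integers must share a residue class by the pigeonhole principle; call them a and b.
Then a ≡ b (mod 20), i.e. 20 ∣ (a − b).

True.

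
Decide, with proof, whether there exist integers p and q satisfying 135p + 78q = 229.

No, no such integers exist.

gcd(135, 78) = 3, so every integer of the form 135p + 78q is a multiple of 3.
However 229 leaves remainder 1 on division by 3.
Therefore 135p + 78q = 229 has no solution in integers.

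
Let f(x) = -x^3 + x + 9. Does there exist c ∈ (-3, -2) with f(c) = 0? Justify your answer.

The endpoint values f(-3) = 33 and f(-2) = 15 are both positive. Claim: f(x) > 0 for every x in (-3, -2).
Substitute x = -2 − u, where 0 < u < 1 on the interval. Expanding, f(-2 − u) = u^3 + 6u^2 + 11u + 15.
All 4 nonzero coefficients of this polynomial in u are positive; hence for u > 0 the value is a sum of positive terms (the constant 15 among them).
So f is strictly positive on (-3, -2); no root exists in the interval.

No such root exists.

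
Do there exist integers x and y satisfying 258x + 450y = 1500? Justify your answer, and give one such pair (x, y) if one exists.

x = 25, y = -11

gcd(258, 450) = 6, and 6 divides 1500, so integer solutions exist.
Dividing through by 6 reduces the equation to 43x + 75y = 250.
Euclidean algorithm: 75 = 1·43 + 32, 43 = 1·32 + 11, 32 = 2·11 + 10, 11 = 1·10 + 1, 10 = 10·1 + 0.
Back-substituting, 1 = 11 − 1·10 = 11 − (32 − 2·11) = −32 + 3·11 = −32 + 3·(43 − 1·32) = 3·43 − 4·32 = 3·43 − 4·(75 − 1·43) = −4·75 + 7·43; that is, 43·7 + 75·(-4) = 1.
Multiplying through by 250: x = 7·250 = 1750, y = (-4)·250 = -1000 is a solution.
The general solution is x = 1750 + 75k, y = -1000 − 43k; taking k = -23 gives the smaller pair x = 25, y = -11.
Check: 258·25 + 450·(-11) = 6450 − 4950 = 1500. ✓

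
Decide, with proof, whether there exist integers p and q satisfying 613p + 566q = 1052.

p = 480, q = -518

613 and 566 are coprime, so 613p + 566q ranges over all of ℤ.
Run the Euclidean algorithm on 613 and 566: 613 = 1·566 + 47, 566 = 12·47 + 2, 47 = 23·2 + 1, 2 = 2·1 + 0.
Unwinding: 1 = 47 − 23·2 = 47 − 23·(566 − 12·47) = −23·566 + 277·47 = −23·566 + 277·(613 − 1·566) = 277·613 − 300·566, i.e. 613·277 + 566·(-300) = 1.
Multiplying through by 1052: p = 277·1052 = 291404, q = (-300)·1052 = -315600 is a solution.
The general solution is p = 291404 + 566k, q = -315600 − 613k; taking k = -514 gives the smaller pair p = 480, q = -518.
Indeed 613·480 + 566·(-518) = 294240 − 293188 = 1052.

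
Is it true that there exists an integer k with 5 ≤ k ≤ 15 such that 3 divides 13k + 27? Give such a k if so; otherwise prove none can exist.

At k = 5 the value 92 is not a multiple of 3. At k = 6 we get 13·6 + 27 = 105, and 105 = 3·35.

k = 6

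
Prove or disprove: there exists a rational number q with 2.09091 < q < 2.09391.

Look for a denominator N such that an integer falls strictly between N·2.09091 and N·2.09391. N = 32 works: 32·2.09091 = 66.90912 < 67 < 67.00512 = 32·2.09391.
Hence 67/32 is a rational number with 2.09091 < 67/32 < 2.09391.

q = 67/32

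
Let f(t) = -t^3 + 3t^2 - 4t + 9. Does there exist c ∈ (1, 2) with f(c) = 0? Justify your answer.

f has no root in that interval.

f(1) = 7 and f(2) = 5, both positive.
The derivative f'(t) = -3t^2 + 6t - 4 is a quadratic with discriminant 6² − 4·(-3)·(-4) = -12 < 0; it never vanishes, so it is always negative (sign of the leading coefficient).
Hence f is strictly decreasing on ℝ, and in particular on [1, 2]. A strictly monotone function with same-sign endpoint values stays positive on the whole interval, so f has no zero in (1, 2).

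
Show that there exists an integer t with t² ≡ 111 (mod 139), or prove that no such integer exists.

Apply Euler's criterion with the prime 139: 111 is a quadratic residue iff 111^69 ≡ 1 (mod 139), and a non-residue iff it is ≡ −1.
Repeated squaring mod 139: 111^2 = 12321 ≡ 89; 111^4 ≡ 89² = 7921 ≡ 137; 111^8 ≡ 137² = 18769 ≡ 4; 111^16 ≡ 4² = 16 ≡ 16; 111^32 ≡ 16² = 256 ≡ 117; 111^64 ≡ 117² = 13689 ≡ 67.
Since 69 = 64 + 4 + 1, 111^69 ≡ 67 · 137 · 111; multiplying out mod 139: 67·137 = 9179 ≡ 5, then 5·111 = 555 ≡ 138. Thus 111^69 ≡ 138 ≡ −1 (mod 139).
The value −1 means 111 is a non-residue modulo 139, so t² ≡ 111 (mod 139) is impossible.

No, no such integer exists.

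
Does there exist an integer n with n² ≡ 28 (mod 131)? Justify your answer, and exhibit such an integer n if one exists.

n = 91

Take n = 91. Then 91² = 8281 = 63·131 + 28, so 91² ≡ 28 (mod 131).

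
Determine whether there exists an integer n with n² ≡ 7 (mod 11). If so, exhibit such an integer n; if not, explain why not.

Since (11 − n)² ≡ n² (mod 11), it suffices to square n = 0, 1, …, 5: the residues are 0, 1, 4, 9, 5, 3.
The set of squares mod 11 is therefore {0, 1, 3, 4, 5, 9}, which does not contain 7.
Hence no integer n has n² ≡ 7 (mod 11).

No such integer exists.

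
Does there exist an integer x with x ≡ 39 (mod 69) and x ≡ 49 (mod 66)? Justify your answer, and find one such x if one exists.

No such integer exists.

Reduce both congruences modulo 3, which divides 69 and 66: they say x ≡ 39 (mod 3) and x ≡ 49 (mod 3).
However 39 ≡ 0 and 49 ≡ 1 (mod 3), and 0 ≠ 1.
Hence the system has no solution.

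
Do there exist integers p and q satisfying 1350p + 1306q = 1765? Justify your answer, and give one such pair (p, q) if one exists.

No, no such integers exist.

Both 1350 and 1306 are divisible by gcd(1350, 1306) = 2, hence so is any combination 1350p + 1306q.
However 1765 leaves remainder 1 on division by 2.
Therefore 1350p + 1306q = 1765 has no solution in integers.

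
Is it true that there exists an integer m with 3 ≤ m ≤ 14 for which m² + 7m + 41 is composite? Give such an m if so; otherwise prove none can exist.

At m = 8: 8² + 7·8 + 41 = 161 = 7·23, which is composite.

m = 8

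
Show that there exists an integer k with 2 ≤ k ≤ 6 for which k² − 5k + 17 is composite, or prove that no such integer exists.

The values for k = 2, 3, …, 6 are 11, 11, 13, 17, 23, and each of these is prime.
So no value in the range makes the expression composite.

No, no such integer k in that range exists.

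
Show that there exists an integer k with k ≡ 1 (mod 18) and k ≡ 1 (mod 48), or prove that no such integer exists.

Here gcd(18, 48) = 6, and both 1 and 1 leave remainder 1 mod 6, so the system is consistent.
The smallest candidate k = 1 works directly: 1 ≡ 1 (mod 48).
Verify: 1 = 0·18 + 1 and 1 = 0·48 + 1. ✓

k = 1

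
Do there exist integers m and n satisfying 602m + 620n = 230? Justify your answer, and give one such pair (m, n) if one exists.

m = 125, n = -121

Since gcd(602, 620) = 2 and 230 = 2·115, Bézout's identity guarantees a solution.
Dividing through by 2 reduces the equation to 301m + 310n = 115.
Run the Euclidean algorithm on 310 and 301: 310 = 1·301 + 9, 301 = 33·9 + 4, 9 = 2·4 + 1, 4 = 4·1 + 0.
Unwinding: 1 = 9 − 2·4 = 9 − 2·(301 − 33·9) = −2·301 + 67·9 = −2·301 + 67·(310 − 1·301) = 67·310 − 69·301, i.e. 301·(-69) + 310·67 = 1.
Multiplying through by 115: m = (-69)·115 = -7935, n = 67·115 = 7705 is a solution.
Adding 26·310 to m and subtracting 26·301 from n gives the tidier solution (125, -121).
Indeed 602·125 + 620·(-121) = 75250 − 75020 = 230.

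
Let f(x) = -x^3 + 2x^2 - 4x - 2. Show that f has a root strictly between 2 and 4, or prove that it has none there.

No.

f(2) = -10 and f(4) = -50, both negative.
f'(x) = -3x^2 + 4x - 4 has discriminant 4² − 4·(-3)·(-4) = -32 < 0, so f' has no real roots and is negative for every real x.
So f is strictly decreasing; between 2 and 4 its values lie between f(2) = -10 and f(4) = -50, all negative. Therefore f has no root in (2, 4).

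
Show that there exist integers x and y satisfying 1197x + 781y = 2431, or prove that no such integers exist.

x = 616, y = -941

Since gcd(1197, 781) = 1, every integer is an integer combination of 1197 and 781.
Dividing repeatedly: 1197 = 1·781 + 416, 781 = 1·416 + 365, 416 = 1·365 + 51, 365 = 7·51 + 8, 51 = 6·8 + 3, 8 = 2·3 + 2, 3 = 1·2 + 1, 2 = 2·1 + 0.
Unwinding: 1 = 3 − 1·2 = 3 − (8 − 2·3) = −8 + 3·3 = −8 + 3·(51 − 6·8) = 3·51 − 19·8 = 3·51 − 19·(365 − 7·51) = −19·365 + 136·51 = −19·365 + 136·(416 − 1·365) = 136·416 − 155·365 = 136·416 − 155·(781 − 1·416) = −155·781 + 291·416 = −155·781 + 291·(1197 − 1·781) = 291·1197 − 446·781, i.e. 1197·291 + 781·(-446) = 1.
Scaling by 2431 gives the particular solution (x, y) = (707421, -1084226).
Subtracting 905·781 from x and adding 905·1197 to y gives the tidier solution (616, -941).
Indeed 1197·616 + 781·(-941) = 737352 − 734921 = 2431.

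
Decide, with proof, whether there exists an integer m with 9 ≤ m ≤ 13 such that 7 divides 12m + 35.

No, no such integer m in that range exists.

For m = 9, 10, …, 13 the values of 12m + 35 modulo 7 are 3, 1, 6, 4, 2 respectively.
The residue 0 does not occur, so no m in [9, 13] makes 12m + 35 a multiple of 7.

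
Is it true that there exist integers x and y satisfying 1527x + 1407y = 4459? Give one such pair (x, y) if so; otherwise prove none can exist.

No such integers exist.

Any value of 1527x + 1407y is a multiple of gcd(1527, 1407) = 3.
But 4459 is not a multiple of 3 (it leaves remainder 1).
Hence no integers x, y satisfy the equation.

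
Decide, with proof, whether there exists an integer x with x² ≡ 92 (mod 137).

137 is prime, so by Euler's criterion 92 is a square mod 137 iff 92^((137−1)/2) = 92^68 ≡ 1 (mod 137).
Squaring successively (mod 137): 92^2 = 8464 ≡ 107; 92^4 ≡ 107² = 11449 ≡ 78; 92^8 ≡ 78² = 6084 ≡ 56; 92^16 ≡ 56² = 3136 ≡ 122; 92^32 ≡ 122² = 14884 ≡ 88; 92^64 ≡ 88² = 7744 ≡ 72.
Since 68 = 64 + 4, 92^68 ≡ 72 · 78; multiplying out mod 137: 72·78 = 5616 ≡ 136. Thus 92^68 ≡ 136 ≡ −1 (mod 137).
By Euler's criterion 92 is a quadratic non-residue mod 137: no x satisfies x² ≡ 92 (mod 137).

There is no such integer.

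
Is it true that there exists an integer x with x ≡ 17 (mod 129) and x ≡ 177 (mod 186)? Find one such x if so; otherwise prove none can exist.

Reduce both congruences modulo 3, which divides 129 and 186: they say x ≡ 17 (mod 3) and x ≡ 177 (mod 3).
However 17 ≡ 2 and 177 ≡ 0 (mod 3), and 2 ≠ 0.
So no integer satisfies both congruences.

No, no such integer exists.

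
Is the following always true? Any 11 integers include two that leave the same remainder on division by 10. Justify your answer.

Partition the integers by their residue mod 10; there are 10 classes.
Placing 11 integers into 10 classes, some class receives at least two — say a and b.
That is, a and b leave the same remainder on division by 10, as claimed.

Yes.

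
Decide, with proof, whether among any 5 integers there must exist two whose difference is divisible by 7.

No; for instance {4, 5, 6, 7, 8} is a counterexample.

Take the 5 consecutive integers 4, 5, …, 8: their residues mod 7 are all distinct because 5 ≤ 7.
The differences between them range over 1, …, 4, none of which is divisible by 7.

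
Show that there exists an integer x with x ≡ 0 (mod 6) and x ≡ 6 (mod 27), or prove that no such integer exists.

x = 6

gcd(6, 27) = 3. A simultaneous solution exists iff 0 ≡ 6 (mod 3); here 0 mod 3 = 0 = 6 mod 3, so it does.
List candidates x ≡ 0 (mod 6): 0, 6. Modulo 27 these are 0, 6; 6 gives 6 as required.
Verify: 6 = 1·6 + 0 and 6 = 0·27 + 6. ✓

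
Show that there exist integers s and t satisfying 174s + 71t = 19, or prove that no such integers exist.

Since gcd(174, 71) = 1, every integer is an integer combination of 174 and 71.
Dividing repeatedly: 174 = 2·71 + 32, 71 = 2·32 + 7, 32 = 4·7 + 4, 7 = 1·4 + 3, 4 = 1·3 + 1, 3 = 3·1 + 0.
Unwinding: 1 = 4 − 1·3 = 4 − (7 − 1·4) = −7 + 2·4 = −7 + 2·(32 − 4·7) = 2·32 − 9·7 = 2·32 − 9·(71 − 2·32) = −9·71 + 20·32 = −9·71 + 20·(174 − 2·71) = 20·174 − 49·71, i.e. 174·20 + 71·(-49) = 1.
Scaling by 19 gives the particular solution (s, t) = (380, -931).
Shifting by a multiple of (71, −174) keeps it a solution: s = 380 − 5·71 = 25, t = -931 + 5·174 = -61.
Indeed 174·25 + 71·(-61) = 4350 − 4331 = 19.

s = 25, t = -61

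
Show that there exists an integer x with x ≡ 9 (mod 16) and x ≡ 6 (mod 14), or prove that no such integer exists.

No, no such integer exists.

gcd(16, 14) = 2. If x ≡ 9 (mod 16) and x ≡ 6 (mod 14), then x ≡ 9 (mod 2) and x ≡ 6 (mod 2).
However 9 ≡ 1 and 6 ≡ 0 (mod 2), and 1 ≠ 0.
Hence the system has no solution.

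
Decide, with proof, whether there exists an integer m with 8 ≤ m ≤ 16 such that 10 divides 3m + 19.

There is no such integer m in that range.

For m = 8, 9, …, 16 the values of 3m + 19 modulo 10 are 3, 6, 9, 2, 5, 8, 1, 4, 7 respectively.
The residue 0 does not occur, so no m in [8, 16] makes 3m + 19 a multiple of 10.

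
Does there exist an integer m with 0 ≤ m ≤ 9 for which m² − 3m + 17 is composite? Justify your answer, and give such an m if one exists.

At m = 1: 1² − 3·1 + 17 = 15 = 3·5, which is composite.

m = 1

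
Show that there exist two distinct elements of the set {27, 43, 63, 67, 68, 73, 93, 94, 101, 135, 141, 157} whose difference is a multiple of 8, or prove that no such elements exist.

27 and 43 are such a pair.

Both 27 and 43 leave remainder 3 on division by 8; their difference 16 = 2·8 is a multiple of 8.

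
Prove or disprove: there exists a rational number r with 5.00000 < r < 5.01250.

Look for a denominator N such that an integer falls strictly between N·5.00000 and N·5.01250. N = 81 works: 81·5.00000 = 405.00000 < 406 < 406.01250 = 81·5.01250.
Hence 406/81 is a rational number with 5.00000 < 406/81 < 5.01250.

r = 406/81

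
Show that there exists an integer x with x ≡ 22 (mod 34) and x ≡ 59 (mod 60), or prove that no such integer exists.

There is no such integer.

Reduce both congruences modulo 2, which divides 34 and 60: they say x ≡ 22 (mod 2) and x ≡ 59 (mod 2).
These are incompatible: 22 − 59 = -37 is not divisible by 2.
Hence the system has no solution.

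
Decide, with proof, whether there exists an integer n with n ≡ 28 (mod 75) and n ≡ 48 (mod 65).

n = 178

gcd(75, 65) = 5. A simultaneous solution exists iff 28 ≡ 48 (mod 5); here 28 mod 5 = 3 = 48 mod 5, so it does.
The integers ≡ 28 (mod 75) are 28, 103, 178, …; their remainders mod 65 are 28, 38, 48, so n = 178 is the first that is ≡ 48 (mod 65).
Verify: 178 = 2·75 + 28 and 178 = 2·65 + 48. ✓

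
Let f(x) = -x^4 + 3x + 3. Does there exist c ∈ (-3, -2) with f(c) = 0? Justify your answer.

f has no root in that interval.

f(-3) = -87 and f(-2) = -19, both negative, so a sign-change argument is unavailable; we show f keeps this sign on the whole interval.
Shift to the endpoint -2: with x = -2 − u (0 < u < 1), one computes f(-2 − u) = -u^4 - 8u^3 - 24u^2 - 35u - 19.
All 5 nonzero coefficients of this polynomial in u are negative; hence for u > 0 the value is a sum of negative terms (the constant -19 among them).
So f is strictly negative on (-3, -2); no root exists in the interval.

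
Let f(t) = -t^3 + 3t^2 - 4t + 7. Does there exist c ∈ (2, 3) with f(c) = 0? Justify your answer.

f(2) = 3 and f(3) = -5, which have opposite signs.
Since f is a polynomial it is continuous on [2, 3].
The Intermediate Value Theorem then guarantees some c ∈ (2, 3) with f(c) = 0.

Yes, such a c exists.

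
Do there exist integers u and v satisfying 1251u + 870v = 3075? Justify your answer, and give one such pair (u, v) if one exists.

Every value of 1251u + 870v is a multiple of gcd(1251, 870) = 3; since 3 ∣ 3075, solutions exist.
Dividing through by 3 reduces the equation to 417u + 290v = 1025.
Dividing repeatedly: 417 = 1·290 + 127, 290 = 2·127 + 36, 127 = 3·36 + 19, 36 = 1·19 + 17, 19 = 1·17 + 2, 17 = 8·2 + 1, 2 = 2·1 + 0.
Back-substituting, 1 = 17 − 8·2 = 17 − 8·(19 − 1·17) = −8·19 + 9·17 = −8·19 + 9·(36 − 1·19) = 9·36 − 17·19 = 9·36 − 17·(127 − 3·36) = −17·127 + 60·36 = −17·127 + 60·(290 − 2·127) = 60·290 − 137·127 = 60·290 − 137·(417 − 1·290) = −137·417 + 197·290; that is, 417·(-137) + 290·197 = 1.
Scaling by 1025 gives the particular solution (u, v) = (-140425, 201925).
The general solution is u = -140425 + 290k, v = 201925 − 417k; taking k = 485 gives the smaller pair u = 225, v = -320.
Indeed 1251·225 + 870·(-320) = 281475 − 278400 = 3075.

u = 225, v = -320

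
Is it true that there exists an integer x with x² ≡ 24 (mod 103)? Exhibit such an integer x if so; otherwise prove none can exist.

There is no such integer.

103 is prime, so by Euler's criterion 24 is a square mod 103 iff 24^((103−1)/2) = 24^51 ≡ 1 (mod 103).
Repeated squaring mod 103: 24^2 = 576 ≡ 61; 24^4 ≡ 61² = 3721 ≡ 13; 24^8 ≡ 13² = 169 ≡ 66; 24^16 ≡ 66² = 4356 ≡ 30; 24^32 ≡ 30² = 900 ≡ 76.
Since 51 = 32 + 16 + 2 + 1, 24^51 ≡ 76 · 30 · 61 · 24; multiplying out mod 103: 76·30 = 2280 ≡ 14, then 14·61 = 854 ≡ 30, then 30·24 = 720 ≡ 102. Thus 24^51 ≡ 102 ≡ −1 (mod 103).
The value −1 means 24 is a non-residue modulo 103, so x² ≡ 24 (mod 103) is impossible.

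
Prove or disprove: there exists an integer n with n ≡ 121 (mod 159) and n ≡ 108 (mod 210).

No, no such integer exists.

Reduce both congruences modulo 3, which divides 159 and 210: they say n ≡ 121 (mod 3) and n ≡ 108 (mod 3).
These are incompatible: 121 − 108 = 13 is not divisible by 3.
Hence the system has no solution.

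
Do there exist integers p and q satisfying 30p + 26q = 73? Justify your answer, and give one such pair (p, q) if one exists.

Any value of 30p + 26q is a multiple of gcd(30, 26) = 2.
However 73 leaves remainder 1 on division by 2.
So the equation is unsolvable over ℤ.

There are no such integers.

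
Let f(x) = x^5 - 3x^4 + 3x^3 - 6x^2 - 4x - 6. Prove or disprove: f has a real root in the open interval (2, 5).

f(2) = -30 and f(5) = 1449, which have opposite signs.
Since f is a polynomial it is continuous on [2, 5].
By the Intermediate Value Theorem f must vanish at some point of (2, 5).

Such a root exists.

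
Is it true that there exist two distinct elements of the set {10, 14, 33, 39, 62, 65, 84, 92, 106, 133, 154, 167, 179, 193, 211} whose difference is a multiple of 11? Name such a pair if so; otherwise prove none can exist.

The pair (10, 65) works.

Both 10 and 65 leave remainder 10 on division by 11; their difference 55 = 5·11 is a multiple of 11.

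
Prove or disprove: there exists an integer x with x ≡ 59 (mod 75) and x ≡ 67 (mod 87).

Both moduli are multiples of 3 = gcd(75, 87), so any solution would satisfy x ≡ 59 and x ≡ 67 modulo 3 simultaneously.
But 59 mod 3 = 2 while 67 mod 3 = 1, a contradiction.
Hence the system has no solution.

No, no such integer exists.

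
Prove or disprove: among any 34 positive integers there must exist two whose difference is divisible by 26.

True.

Partition the integers by their residue mod 26; there are 26 classes.
With 34 integers and only 26 classes, the pigeonhole principle forces two of them, say a and b, into the same class.
Their difference a − b is then a multiple of 26.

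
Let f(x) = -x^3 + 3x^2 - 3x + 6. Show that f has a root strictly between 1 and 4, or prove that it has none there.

f(1) = 5 and f(4) = -22, which have opposite signs.
As a polynomial, f is continuous on every closed interval.
By the Intermediate Value Theorem f must vanish at some point of (1, 4).

Such a root exists.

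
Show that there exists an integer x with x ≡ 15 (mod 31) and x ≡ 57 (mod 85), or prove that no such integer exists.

gcd(31, 85) = 1, so the Chinese Remainder Theorem guarantees exactly one residue class mod 2635 satisfying both.
Write x = 15 + 31t and require 15 + 31t ≡ 57 (mod 85), i.e. 31t ≡ 42 (mod 85).
Note 31·11 = 341 ≡ 1 (mod 85) (as 341 − 1 = 4·85), so 31⁻¹ ≡ 11.
Therefore t ≡ 11·42 = 462 ≡ 37 (mod 85).
Taking t = 37 gives x = 15 + 31·37 = 1162.
Indeed 1162 ≡ 15 (mod 31) and 1162 ≡ 57 (mod 85).

x = 1162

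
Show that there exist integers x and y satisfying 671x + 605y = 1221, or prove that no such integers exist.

x = 46, y = -49

gcd(671, 605) = 11, and 11 divides 1221, so integer solutions exist.
Dividing through by 11 reduces the equation to 61x + 55y = 111.
Euclidean algorithm: 61 = 1·55 + 6, 55 = 9·6 + 1, 6 = 6·1 + 0.
Back-substituting, 1 = 55 − 9·6 = 55 − 9·(61 − 1·55) = −9·61 + 10·55; that is, 61·(-9) + 55·10 = 1.
Multiplying through by 111: x = (-9)·111 = -999, y = 10·111 = 1110 is a solution.
Adding 19·55 to x and subtracting 19·61 from y gives the tidier solution (46, -49).
Check: 671·46 + 605·(-49) = 30866 − 29645 = 1221. ✓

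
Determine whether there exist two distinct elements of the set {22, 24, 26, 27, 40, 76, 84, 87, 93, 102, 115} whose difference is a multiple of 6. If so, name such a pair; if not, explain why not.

Yes: 22 and 40.

Both 22 and 40 leave remainder 4 on division by 6; their difference 18 = 3·6 is a multiple of 6.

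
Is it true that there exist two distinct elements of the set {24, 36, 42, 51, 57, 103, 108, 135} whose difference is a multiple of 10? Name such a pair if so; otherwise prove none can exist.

No, no such pair exists.

Reduce each element modulo 10: 24↦4, 36↦6, 42↦2, 51↦1, 57↦7, 103↦3, 108↦8, 135↦5.
All 8 residues are distinct, so no two elements differ by a multiple of 10.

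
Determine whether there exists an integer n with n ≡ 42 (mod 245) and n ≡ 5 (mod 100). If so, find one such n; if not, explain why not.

Both moduli are multiples of 5 = gcd(245, 100), so any solution would satisfy n ≡ 42 and n ≡ 5 modulo 5 simultaneously.
But 42 mod 5 = 2 while 5 mod 5 = 0, a contradiction.
So no integer satisfies both congruences.

No, no such integer exists.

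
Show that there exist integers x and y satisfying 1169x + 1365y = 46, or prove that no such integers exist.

No such integers exist.

Both 1169 and 1365 are divisible by gcd(1169, 1365) = 7, hence so is any combination 1169x + 1365y.
But 46 is not a multiple of 7 (it leaves remainder 4).
Hence no integers x, y satisfy the equation.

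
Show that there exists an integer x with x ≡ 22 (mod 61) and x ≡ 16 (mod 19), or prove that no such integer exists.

The moduli 61 and 19 are coprime, so by the Chinese Remainder Theorem a unique solution modulo 1159 exists.
Any solution of the first congruence is x = 22 + 61t; substituting into the second, 61t ≡ 16 − 22 ≡ 13 (mod 19).
61 ≡ 4 (mod 19), so this reads 4t ≡ 13 (mod 19). Note 4·5 = 20 ≡ 1 (mod 19) (as 20 − 1 = 1·19), so 4⁻¹ ≡ 5.
Multiplying by 5: t ≡ 5·13 = 65 ≡ 8 (mod 19).
With t = 8: x = 22 + 61·8 = 510.
Indeed 510 ≡ 22 (mod 61) and 510 ≡ 16 (mod 19).

x = 510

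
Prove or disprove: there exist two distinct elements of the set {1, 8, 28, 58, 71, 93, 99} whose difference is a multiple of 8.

Two integers differ by a multiple of 8 exactly when they have the same residue mod 8. The residues are 1↦1, 8↦0, 28↦4, 58↦2, 71↦7, 93↦5, 99↦3.
All 7 residues are distinct, so no two elements differ by a multiple of 8.

No, no such pair exists.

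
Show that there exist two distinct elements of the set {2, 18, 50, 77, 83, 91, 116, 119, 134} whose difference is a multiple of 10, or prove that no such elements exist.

There is no such pair.

Two integers differ by a multiple of 10 exactly when they have the same residue mod 10. The residues are 2↦2, 18↦8, 50↦0, 77↦7, 83↦3, 91↦1, 116↦6, 119↦9, 134↦4.
These 9 residues are pairwise different, hence no difference of two elements is divisible by 10.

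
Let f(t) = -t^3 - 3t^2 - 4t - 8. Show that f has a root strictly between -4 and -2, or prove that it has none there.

Yes, f has a root in the interval.

f(-4) = 24 and f(-2) = -4, which have opposite signs.
Since f is a polynomial it is continuous on [-4, -2].
By the Intermediate Value Theorem, f takes the value 0 somewhere in the open interval.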